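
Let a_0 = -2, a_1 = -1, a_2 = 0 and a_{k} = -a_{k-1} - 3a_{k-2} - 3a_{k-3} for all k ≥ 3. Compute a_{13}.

The ordinary generating function has denominator 1 + t + 3t^2 + 3t^3.
Iterating the recurrence: a_0,…,a_{13} = -2, -1, 0, 9, -6, -21, 12, 69, -42, -201, 120, 609, -366, -1821.

-1821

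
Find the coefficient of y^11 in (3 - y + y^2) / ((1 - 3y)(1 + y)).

The denominator gives the recurrence a_n = 2a_(n−1) + 3a_(n−2) for n ≥ 3; the numerator fixes a_0 = 3, a_1 = 5, a_2 = 20.
Iterating: 3, 5, 20, 55, 170, 505, 1520, 4555, 13670, 41005, 123020, 369055, so a_11 = 369055.

369055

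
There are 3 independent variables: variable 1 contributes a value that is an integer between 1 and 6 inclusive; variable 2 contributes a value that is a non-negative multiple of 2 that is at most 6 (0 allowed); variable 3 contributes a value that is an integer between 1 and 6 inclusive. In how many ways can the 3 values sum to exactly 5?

The generating function for the choices is (q + q² + q³ + q⁴ + q⁵ + q⁶)·(1 + q² + q⁴ + q⁶)·(q + q² + q³ + q⁴ + q⁵ + q⁶); the count is [q⁵].
(q + q² + q³ + q⁴ + q⁵ + q⁶) has coefficients 0,1,1,1,1,1 for degrees 0…5.
(1 + q² + q⁴ + q⁶) has coefficients 1,0,1,0,1,0 for degrees 0…5.
Finally multiplying by (q + q² + q³ + q⁴ + q⁵ + q⁶), the product of all factors after the first has coefficients 0,1,1,2,2,3 for degrees 0…5.
[q⁵] = 1·2 + 1·2 + 1·1 + 1·1 + 1·0 = 6.

6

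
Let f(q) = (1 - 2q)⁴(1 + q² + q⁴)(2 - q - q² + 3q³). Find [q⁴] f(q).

73

(1 - 2q)⁴ has coefficients 1,-8,24,-32,16 for degrees 0…4.
(1 + q² + q⁴) has coefficients 1,0,1,0,1 for degrees 0…4.
Finally multiplying by (2 - q - q² + 3q³), the product of all factors after the first has coefficients 2,-1,1,2,1 for degrees 0…4.
[q⁴] = 1·1 − 8·2 + 24·1 − 32·(-1) + 16·2 = 73.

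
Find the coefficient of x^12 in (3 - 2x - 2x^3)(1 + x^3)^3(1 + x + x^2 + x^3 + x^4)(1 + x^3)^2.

(3 - 2x - 2x^3) has coefficients 3,-2,0,-2 for degrees 0…3.
(1 + x^3)^3 has coefficients 1,0,0,3,0,0,3,0,0,1,0,0,0 for degrees 0…12.
Multiplying by (1 + x + x^2 + x^3 + x^4) gives running coefficients 1,1,1,4,4,3,6,6,3,4,4,1,1 for degrees 0…12.
Finally multiplying by (1 + x^3)^2, the product of all factors after the first has coefficients 1,1,1,6,6,5,15,15,10,20,20,10,15 for degrees 0…12.
[x^12] = 3·15 − 2·10 − 2·20 = -15.

-15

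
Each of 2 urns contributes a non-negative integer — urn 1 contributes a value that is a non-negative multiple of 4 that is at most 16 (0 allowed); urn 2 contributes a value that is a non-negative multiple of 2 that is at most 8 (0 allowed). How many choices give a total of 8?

3

The generating function for the choices is (1 + z⁴ + z⁸ + z¹² + z¹⁶)·(1 + z² + z⁴ + z⁶ + z⁸); the count is [z⁸].
(1 + z⁴ + z⁸ + z¹² + z¹⁶) has coefficients 1,0,0,0,1,0,0,0,1 for degrees 0…8.
(1 + z² + z⁴ + z⁶ + z⁸) has coefficients 1,0,1,0,1,0,1,0,1 for degrees 0…8.
[z⁸] = 1·1 + 1·1 + 1·1 = 3.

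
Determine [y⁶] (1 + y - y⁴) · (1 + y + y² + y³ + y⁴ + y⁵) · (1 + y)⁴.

20

(1 + y - y⁴) has coefficients 1,1,0,0,-1 for degrees 0…4.
(1 + y + y² + y³ + y⁴ + y⁵) has coefficients 1,1,1,1,1,1,0 for degrees 0…6.
Finally multiplying by (1 + y)⁴, the product of all factors after the first has coefficients 1,5,11,15,16,16,15 for degrees 0…6.
[y⁶] = 1·15 + 1·16 − 1·11 = 20.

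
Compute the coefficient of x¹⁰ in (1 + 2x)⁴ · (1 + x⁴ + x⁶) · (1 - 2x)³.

(1 + 2x)⁴ has coefficients 1,8,24,32,16 for degrees 0…4.
(1 + x⁴ + x⁶) has coefficients 1,0,0,0,1,0,1,0,0,0,0 for degrees 0…10.
Finally multiplying by (1 - 2x)³, the product of all factors after the first has coefficients 1,-6,12,-8,1,-6,13,-14,12,-8,0 for degrees 0…10.
[x¹⁰] = 1·0 + 8·(-8) + 24·12 + 32·(-14) + 16·13 = -16.

-16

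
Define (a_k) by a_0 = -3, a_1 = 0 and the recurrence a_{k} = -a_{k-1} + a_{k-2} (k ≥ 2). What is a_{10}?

-102

The ordinary generating function has denominator 1 + x - x^2.
Iterating the recurrence: a_0,…,a_{10} = -3, 0, -3, 3, -6, 9, -15, 24, -39, 63, -102.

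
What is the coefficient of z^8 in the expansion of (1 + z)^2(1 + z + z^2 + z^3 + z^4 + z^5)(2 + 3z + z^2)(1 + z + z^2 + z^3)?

67

(1 + z)^2 has coefficients 1,2,1 for degrees 0…2.
(1 + z + z^2 + z^3 + z^4 + z^5) has coefficients 1,1,1,1,1,1,0,0,0 for degrees 0…8.
Multiplying by (2 + 3z + z^2) gives running coefficients 2,5,6,6,6,6,4,1,0 for degrees 0…8.
Finally multiplying by (1 + z + z^2 + z^3), the product of all factors after the first has coefficients 2,7,13,19,23,24,22,17,11 for degrees 0…8.
[z^8] = 1·11 + 2·17 + 1·22 = 67.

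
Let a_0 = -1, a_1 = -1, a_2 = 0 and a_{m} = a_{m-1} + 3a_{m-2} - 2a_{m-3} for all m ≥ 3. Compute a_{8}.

8

The ordinary generating function has denominator 1 - q - 3q^2 + 2q^3.
Iterating the recurrence: a_0,…,a_{8} = -1, -1, 0, -1, 1, -2, 3, -5, 8.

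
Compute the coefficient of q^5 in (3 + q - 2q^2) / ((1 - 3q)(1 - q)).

1133

The denominator gives the recurrence a_n = 4a_(n−1) − 3a_(n−2) for n ≥ 3; the numerator fixes a_0 = 3, a_1 = 13, a_2 = 41.
Iterating: 3, 13, 41, 125, 377, 1133, so a_5 = 1133.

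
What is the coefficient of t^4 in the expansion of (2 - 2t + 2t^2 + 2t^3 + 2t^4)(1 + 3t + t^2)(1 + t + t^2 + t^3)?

18

(2 - 2t + 2t^2 + 2t^3 + 2t^4) has coefficients 2,-2,2,2,2 for degrees 0…4.
(1 + 3t + t^2) has coefficients 1,3,1,0,0 for degrees 0…4.
Finally multiplying by (1 + t + t^2 + t^3), the product of all factors after the first has coefficients 1,4,5,5,4 for degrees 0…4.
[t^4] = 2·4 − 2·5 + 2·5 + 2·4 + 2·1 = 18.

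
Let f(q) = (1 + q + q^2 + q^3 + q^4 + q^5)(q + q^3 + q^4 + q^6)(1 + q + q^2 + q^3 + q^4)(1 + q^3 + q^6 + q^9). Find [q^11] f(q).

38

(1 + q + q^2 + q^3 + q^4 + q^5) has coefficients 1,1,1,1,1,1 for degrees 0…5.
(q + q^3 + q^4 + q^6) has coefficients 0,1,0,1,1,0,1,0,0,0,0,0 for degrees 0…11.
Multiplying by (1 + q + q^2 + q^3 + q^4) gives running coefficients 0,1,1,2,3,3,3,3,2,1,1,0 for degrees 0…11.
Finally multiplying by (1 + q^3 + q^6 + q^9), the product of all factors after the first has coefficients 0,1,1,2,4,4,5,7,6,6,8,6 for degrees 0…11.
[q^11] = 1·6 + 1·8 + 1·6 + 1·6 + 1·7 + 1·5 = 38.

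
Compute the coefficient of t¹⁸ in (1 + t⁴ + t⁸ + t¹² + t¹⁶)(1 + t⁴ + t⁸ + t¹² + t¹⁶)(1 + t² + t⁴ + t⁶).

(1 + t⁴ + t⁸ + t¹² + t¹⁶) has coefficients 1,0,0,0,1,0,0,0,1,0,0,0,1,0,0,0,1 for degrees 0…16.
(1 + t⁴ + t⁸ + t¹² + t¹⁶) has coefficients 1,0,0,0,1,0,0,0,1,0,0,0,1,0,0,0,1,0,0 for degrees 0…18.
Finally multiplying by (1 + t² + t⁴ + t⁶), the product of all factors after the first has coefficients 1,0,1,0,2,0,2,0,2,0,2,0,2,0,2,0,2,0,2 for degrees 0…18.
[t¹⁸] = 1·2 + 1·2 + 1·2 + 1·2 + 1·1 = 9.

9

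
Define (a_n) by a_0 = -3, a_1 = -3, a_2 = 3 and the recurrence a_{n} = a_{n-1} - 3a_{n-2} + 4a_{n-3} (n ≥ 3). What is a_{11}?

The ordinary generating function has denominator 1 - t + 3t^2 - 4t^3.
Iterating the recurrence: a_0,…,a_{11} = -3, -3, 3, 0, -21, -9, 54, -3, -201, 24, 615, -261.

-261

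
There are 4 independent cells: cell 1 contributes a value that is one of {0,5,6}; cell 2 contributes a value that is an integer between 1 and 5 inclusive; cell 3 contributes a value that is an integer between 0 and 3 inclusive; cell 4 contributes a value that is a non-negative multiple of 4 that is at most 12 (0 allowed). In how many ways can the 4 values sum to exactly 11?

15

The generating function for the choices is (1 + z⁵ + z⁶)·(z + z² + z³ + z⁴ + z⁵)·(1 + z + z² + z³)·(1 + z⁴ + z⁸ + z¹²); the count is [z¹¹].
(1 + z⁵ + z⁶) has coefficients 1,0,0,0,0,1,1 for degrees 0…6.
(z + z² + z³ + z⁴ + z⁵) has coefficients 0,1,1,1,1,1,0,0,0,0,0,0 for degrees 0…11.
Multiplying by (1 + z + z² + z³) gives running coefficients 0,1,2,3,4,4,3,2,1,0,0,0 for degrees 0…11.
Finally multiplying by (1 + z⁴ + z⁸ + z¹²), the product of all factors after the first has coefficients 0,1,2,3,4,5,5,5,5,5,5,5 for degrees 0…11.
[z¹¹] = 1·5 + 1·5 + 1·5 = 15.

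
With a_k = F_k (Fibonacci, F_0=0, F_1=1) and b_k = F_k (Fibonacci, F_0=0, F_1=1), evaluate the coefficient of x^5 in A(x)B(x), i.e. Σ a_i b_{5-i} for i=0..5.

10

This is [x^5] in the product of the two ordinary generating functions.
Σ = 0·5 + 1·3 + 1·2 + 2·1 + 3·1 + 5·0 = 10.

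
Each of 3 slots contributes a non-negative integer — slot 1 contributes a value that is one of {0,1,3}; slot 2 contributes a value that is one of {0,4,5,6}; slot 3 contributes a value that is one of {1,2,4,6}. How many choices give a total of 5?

The generating function for the choices is (1 + q + q^3)·(1 + q^4 + q^5 + q^6)·(q + q^2 + q^4 + q^6); the count is [q^5].
(1 + q + q^3) has coefficients 1,1,0,1 for degrees 0…3.
(1 + q^4 + q^5 + q^6) has coefficients 1,0,0,0,1,1 for degrees 0…5.
Finally multiplying by (q + q^2 + q^4 + q^6), the product of all factors after the first has coefficients 0,1,1,0,1,1 for degrees 0…5.
[q^5] = 1·1 + 1·1 + 1·1 = 3.

3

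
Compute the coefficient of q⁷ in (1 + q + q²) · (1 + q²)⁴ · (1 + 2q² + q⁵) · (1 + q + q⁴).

58

(1 + q + q²) has coefficients 1,1,1 for degrees 0…2.
(1 + q²)⁴ has coefficients 1,0,4,0,6,0,4,0 for degrees 0…7.
Multiplying by (1 + 2q² + q⁵) gives running coefficients 1,0,6,0,14,1,16,4 for degrees 0…7.
Finally multiplying by (1 + q + q⁴), the product of all factors after the first has coefficients 1,1,6,6,15,15,23,20 for degrees 0…7.
[q⁷] = 1·20 + 1·23 + 1·15 = 58.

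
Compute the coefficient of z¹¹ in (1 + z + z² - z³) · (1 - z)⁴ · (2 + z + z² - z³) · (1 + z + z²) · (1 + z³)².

10

(1 + z + z² - z³) has coefficients 1,1,1,-1 for degrees 0…3.
(1 - z)⁴ has coefficients 1,-4,6,-4,1,0,0,0,0,0,0,0 for degrees 0…11.
Multiplying by (2 + z + z² - z³) gives running coefficients 2,-7,9,-7,8,-9,5,-1,0,0,0,0 for degrees 0…11.
Multiplying by (1 + z + z²) gives running coefficients 2,-5,4,-5,10,-8,4,-5,4,-1,0,0 for degrees 0…11.
Finally multiplying by (1 + z³)², the product of all factors after the first has coefficients 2,-5,4,-1,0,0,-4,10,-8,2,0,0 for degrees 0…11.
[z¹¹] = 1·0 + 1·0 + 1·2 − 1·(-8) = 10.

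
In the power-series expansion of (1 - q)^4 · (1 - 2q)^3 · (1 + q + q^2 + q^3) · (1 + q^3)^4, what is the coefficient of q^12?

(1 - q)^4 has coefficients 1,-4,6,-4,1 for degrees 0…4.
(1 - 2q)^3 has coefficients 1,-6,12,-8,0,0,0,0,0,0,0,0,0 for degrees 0…12.
Multiplying by (1 + q + q^2 + q^3) gives running coefficients 1,-5,7,-1,-2,4,-8,0,0,0,0,0,0 for degrees 0…12.
Finally multiplying by (1 + q^3)^4, the product of all factors after the first has coefficients 1,-5,7,3,-22,32,-6,-38,58,-34,-32,52,-51 for degrees 0…12.
[q^12] = 1·(-51) − 4·52 + 6·(-32) − 4·(-34) + 1·58 = -257.

-257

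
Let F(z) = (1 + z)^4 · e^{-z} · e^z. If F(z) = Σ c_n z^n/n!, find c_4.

The EGF product rule gives c_4 = Σ_{k_1+k_2+k_3=4} C(4; k_1,k_2,k_3) · ∏ g_i(k_i), where (1+z)^4 gives the falling factorial (4)_k; e^{-z} gives (-1)^k; e^z gives (1)^k.
g_1(k) for k = 0…4: 1, 4, 12, 24, 24.
g_2(k) for k = 0…4: 1, -1, 1, -1, 1.
g_3(k) for k = 0…4: 1, 1, 1, 1, 1.
First combine the last two factors: h(k) = Σ_j C(k,j)·g_2(j)·g_3(k−j) for k = 0…4: 1, 0, 0, 0, 0.
c_4 = Σ_k C(4,k)·g_1(k)·h(4−k) = 1·24·1 = 24.

24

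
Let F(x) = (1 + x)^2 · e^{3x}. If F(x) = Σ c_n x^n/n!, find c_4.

The EGF product rule gives c_4 = Σ_{k_1+k_2=4} C(4; k_1,k_2) · ∏ g_i(k_i), where (1+x)^2 gives the falling factorial (2)_k; e^{3x} gives (3)^k.
g_1(k) for k = 0…4: 1, 2, 2, 0, 0.
g_2(k) for k = 0…4: 1, 3, 9, 27, 81.
c_4 = Σ_k C(4,k)·g_1(k)·g_2(4−k) = 1·1·81 + 4·2·27 + 6·2·9 = 81 + 216 + 108 = 405.

405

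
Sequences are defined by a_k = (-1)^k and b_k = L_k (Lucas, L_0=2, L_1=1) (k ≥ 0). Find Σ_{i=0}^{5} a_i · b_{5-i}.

The convolution is the x^5 coefficient of A(x)B(x).
Σ = 1·11 − 1·7 + 1·4 − 1·3 + 1·1 − 1·2 = 4.

4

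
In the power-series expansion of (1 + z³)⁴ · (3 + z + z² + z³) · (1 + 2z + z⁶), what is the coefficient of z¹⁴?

(1 + z³)⁴ has coefficients 1,0,0,4,0,0,6,0,0,4,0,0,1 for degrees 0…12.
(3 + z + z² + z³) has coefficients 3,1,1,1,0,0,0,0,0,0,0,0,0,0,0 for degrees 0…14.
Finally multiplying by (1 + 2z + z⁶), the product of all factors after the first has coefficients 3,7,3,3,2,0,3,1,1,1,0,0,0,0,0 for degrees 0…14.
[z¹⁴] = 1·0 + 4·0 + 6·1 + 4·0 + 1·3 = 9.

9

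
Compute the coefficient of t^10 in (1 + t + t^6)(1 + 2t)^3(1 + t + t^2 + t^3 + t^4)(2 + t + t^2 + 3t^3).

213

(1 + t + t^6) has coefficients 1,1,0,0,0,0,1 for degrees 0…6.
(1 + 2t)^3 has coefficients 1,6,12,8,0,0,0,0,0,0,0 for degrees 0…10.
Multiplying by (1 + t + t^2 + t^3 + t^4) gives running coefficients 1,7,19,27,27,26,20,8,0,0,0 for degrees 0…10.
Finally multiplying by (2 + t + t^2 + 3t^3), the product of all factors after the first has coefficients 2,15,46,83,121,163,174,143,106,68,24 for degrees 0…10.
[t^10] = 1·24 + 1·68 + 1·121 = 213.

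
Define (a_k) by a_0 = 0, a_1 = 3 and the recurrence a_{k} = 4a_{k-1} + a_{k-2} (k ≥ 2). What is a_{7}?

16419

The ordinary generating function has denominator 1 - 4t - t^2.
Iterating the recurrence: a_0,…,a_{7} = 0, 3, 12, 51, 216, 915, 3876, 16419.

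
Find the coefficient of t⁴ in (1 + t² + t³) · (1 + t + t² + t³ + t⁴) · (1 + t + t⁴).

(1 + t² + t³) has coefficients 1,0,1,1 for degrees 0…3.
(1 + t + t² + t³ + t⁴) has coefficients 1,1,1,1,1 for degrees 0…4.
Finally multiplying by (1 + t + t⁴), the product of all factors after the first has coefficients 1,2,2,2,3 for degrees 0…4.
[t⁴] = 1·3 + 1·2 + 1·2 = 7.

7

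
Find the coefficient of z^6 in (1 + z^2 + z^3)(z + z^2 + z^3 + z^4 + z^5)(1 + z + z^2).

(1 + z^2 + z^3) has coefficients 1,0,1,1 for degrees 0…3.
(z + z^2 + z^3 + z^4 + z^5) has coefficients 0,1,1,1,1,1,0 for degrees 0…6.
Finally multiplying by (1 + z + z^2), the product of all factors after the first has coefficients 0,1,2,3,3,3,2 for degrees 0…6.
[z^6] = 1·2 + 1·3 + 1·3 = 8.

8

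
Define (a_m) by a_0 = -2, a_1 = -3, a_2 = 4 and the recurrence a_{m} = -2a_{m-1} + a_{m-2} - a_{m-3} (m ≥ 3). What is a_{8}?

1039

The ordinary generating function has denominator 1 + 2y - y^2 + y^3.
Iterating the recurrence: a_0,…,a_{8} = -2, -3, 4, -9, 25, -63, 160, -408, 1039.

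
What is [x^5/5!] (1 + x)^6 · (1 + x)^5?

55440

The EGF product rule gives c_5 = Σ_{k_1+k_2=5} C(5; k_1,k_2) · ∏ g_i(k_i), where (1+x)^6 gives the falling factorial (6)_k; (1+x)^5 gives the falling factorial (5)_k.
g_1(k) for k = 0…5: 1, 6, 30, 120, 360, 720.
g_2(k) for k = 0…5: 1, 5, 20, 60, 120, 120.
c_5 = Σ_k C(5,k)·g_1(k)·g_2(5−k) = 1·1·120 + 5·6·120 + 10·30·60 + 10·120·20 + 5·360·5 + 1·720·1 = 120 + 3600 + 18000 + 24000 + 9000 + 720 = 55440.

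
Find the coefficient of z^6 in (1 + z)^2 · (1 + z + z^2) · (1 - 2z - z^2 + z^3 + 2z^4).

(1 + z)^2 has coefficients 1,2,1 for degrees 0…2.
(1 + z + z^2) has coefficients 1,1,1,0,0,0,0 for degrees 0…6.
Finally multiplying by (1 - 2z - z^2 + z^3 + 2z^4), the product of all factors after the first has coefficients 1,-1,-2,-2,2,3,2 for degrees 0…6.
[z^6] = 1·2 + 2·3 + 1·2 = 10.

10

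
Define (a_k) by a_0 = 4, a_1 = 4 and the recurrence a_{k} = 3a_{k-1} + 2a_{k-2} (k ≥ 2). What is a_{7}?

11012

The ordinary generating function has denominator 1 - 3q - 2q^2.
Iterating the recurrence: a_0,…,a_{7} = 4, 4, 20, 68, 244, 868, 3092, 11012.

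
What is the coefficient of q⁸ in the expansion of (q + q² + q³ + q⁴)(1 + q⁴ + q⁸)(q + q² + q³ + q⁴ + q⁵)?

(q + q² + q³ + q⁴) has coefficients 0,1,1,1,1 for degrees 0…4.
(1 + q⁴ + q⁸) has coefficients 1,0,0,0,1,0,0,0,1 for degrees 0…8.
Finally multiplying by (q + q² + q³ + q⁴ + q⁵), the product of all factors after the first has coefficients 0,1,1,1,1,2,1,1,1 for degrees 0…8.
[q⁸] = 1·1 + 1·1 + 1·2 + 1·1 = 5.

5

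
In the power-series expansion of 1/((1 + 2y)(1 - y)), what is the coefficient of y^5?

The denominator gives the recurrence a_n = −a_(n−1) + 2a_(n−2) for n ≥ 2; the numerator fixes a_0 = 1, a_1 = -1.
Iterating: 1, -1, 3, -5, 11, -21, so a_5 = -21.

-21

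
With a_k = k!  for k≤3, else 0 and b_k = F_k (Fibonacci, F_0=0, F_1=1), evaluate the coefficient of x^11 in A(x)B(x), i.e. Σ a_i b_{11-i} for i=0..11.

338

The convolution is the x^11 coefficient of A(x)B(x).
Σ = 1·89 + 1·55 + 2·34 + 6·21 + 0·13 + 0·8 + 0·5 + 0·3 + 0·2 + 0·1 + 0·1 + 0·0 = 338.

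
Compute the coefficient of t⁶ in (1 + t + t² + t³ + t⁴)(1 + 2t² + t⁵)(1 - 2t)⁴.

(1 + t + t² + t³ + t⁴) has coefficients 1,1,1,1,1 for degrees 0…4.
(1 + 2t² + t⁵) has coefficients 1,0,2,0,0,1,0 for degrees 0…6.
Finally multiplying by (1 - 2t)⁴, the product of all factors after the first has coefficients 1,-8,26,-48,64,-63,24 for degrees 0…6.
[t⁶] = 1·24 + 1·(-63) + 1·64 + 1·(-48) + 1·26 = 3.

3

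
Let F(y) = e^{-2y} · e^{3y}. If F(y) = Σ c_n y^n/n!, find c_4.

The EGF product rule gives c_4 = Σ_{k_1+k_2=4} C(4; k_1,k_2) · ∏ g_i(k_i), where e^{-2y} gives (-2)^k; e^{3y} gives (3)^k.
g_1(k) for k = 0…4: 1, -2, 4, -8, 16.
g_2(k) for k = 0…4: 1, 3, 9, 27, 81.
c_4 = Σ_k C(4,k)·g_1(k)·g_2(4−k) = 1·1·81 + 4·(-2)·27 + 6·4·9 + 4·(-8)·3 + 1·16·1 = 81 − 216 + 216 − 96 + 16 = 1.

1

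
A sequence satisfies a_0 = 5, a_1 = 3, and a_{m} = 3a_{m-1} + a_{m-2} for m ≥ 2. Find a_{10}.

193361

The ordinary generating function has denominator 1 - 3x - x^2.
Iterating the recurrence: a_0,…,a_{10} = 5, 3, 14, 45, 149, 492, 1625, 5367, 17726, 58545, 193361.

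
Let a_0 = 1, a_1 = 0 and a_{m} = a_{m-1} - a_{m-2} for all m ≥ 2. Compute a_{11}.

The ordinary generating function has denominator 1 - z + z^2.
Iterating the recurrence: a_0,…,a_{11} = 1, 0, -1, -1, 0, 1, 1, 0, -1, -1, 0, 1.

1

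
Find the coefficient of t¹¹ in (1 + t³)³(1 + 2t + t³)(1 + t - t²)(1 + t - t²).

6

(1 + t³)³ has coefficients 1,0,0,3,0,0,3,0,0,1 for degrees 0…9.
(1 + 2t + t³) has coefficients 1,2,0,1,0,0,0,0,0,0,0,0 for degrees 0…11.
Multiplying by (1 + t - t²) gives running coefficients 1,3,1,-1,1,-1,0,0,0,0,0,0 for degrees 0…11.
Finally multiplying by (1 + t - t²), the product of all factors after the first has coefficients 1,4,3,-3,-1,1,-2,1,0,0,0,0 for degrees 0…11.
[t¹¹] = 1·0 + 3·0 + 3·1 + 1·3 = 6.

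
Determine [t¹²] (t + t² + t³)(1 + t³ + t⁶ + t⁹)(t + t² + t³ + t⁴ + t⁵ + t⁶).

(t + t² + t³) has coefficients 0,1,1,1 for degrees 0…3.
(1 + t³ + t⁶ + t⁹) has coefficients 1,0,0,1,0,0,1,0,0,1,0,0,0 for degrees 0…12.
Finally multiplying by (t + t² + t³ + t⁴ + t⁵ + t⁶), the product of all factors after the first has coefficients 0,1,1,1,2,2,2,2,2,2,2,2,2 for degrees 0…12.
[t¹²] = 1·2 + 1·2 + 1·2 = 6.

6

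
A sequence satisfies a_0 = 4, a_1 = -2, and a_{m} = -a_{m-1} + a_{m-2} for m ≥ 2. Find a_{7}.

The ordinary generating function has denominator 1 + x - x^2.
Iterating the recurrence: a_0,…,a_{7} = 4, -2, 6, -8, 14, -22, 36, -58.

-58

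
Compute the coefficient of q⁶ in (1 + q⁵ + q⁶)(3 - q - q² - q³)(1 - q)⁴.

-7

(1 + q⁵ + q⁶) has coefficients 1,0,0,0,0,1,1 for degrees 0…6.
(3 - q - q² - q³) has coefficients 3,-1,-1,-1,0,0,0 for degrees 0…6.
Finally multiplying by (1 - q)⁴, the product of all factors after the first has coefficients 3,-13,21,-15,5,-3,3 for degrees 0…6.
[q⁶] = 1·3 + 1·(-13) + 1·3 = -7.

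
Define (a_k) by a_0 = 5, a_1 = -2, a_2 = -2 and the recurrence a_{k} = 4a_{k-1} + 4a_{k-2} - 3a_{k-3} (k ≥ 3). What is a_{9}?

The ordinary generating function has denominator 1 - 4q - 4q^2 + 3q^3.
Iterating the recurrence: a_0,…,a_{9} = 5, -2, -2, -31, -126, -622, -2899, -13706, -64554, -304343.

-304343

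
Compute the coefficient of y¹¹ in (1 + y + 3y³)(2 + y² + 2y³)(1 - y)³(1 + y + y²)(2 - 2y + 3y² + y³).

(1 + y + 3y³) has coefficients 1,1,0,3 for degrees 0…3.
(2 + y² + 2y³) has coefficients 2,0,1,2,0,0,0,0,0,0,0,0 for degrees 0…11.
Multiplying by (1 - y)³ gives running coefficients 2,-6,7,-3,-3,5,-2,0,0,0,0,0 for degrees 0…11.
Multiplying by (1 + y + y²) gives running coefficients 2,-4,3,-2,1,-1,0,3,-2,0,0,0 for degrees 0…11.
Finally multiplying by (2 - 2y + 3y² + y³), the product of all factors after the first has coefficients 4,-12,20,-20,11,-7,3,4,-11,13,-3,-2 for degrees 0…11.
[y¹¹] = 1·(-2) + 1·(-3) + 3·(-11) = -38.

-38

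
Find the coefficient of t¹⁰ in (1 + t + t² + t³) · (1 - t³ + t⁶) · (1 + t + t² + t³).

3

(1 + t + t² + t³) has coefficients 1,1,1,1 for degrees 0…3.
(1 - t³ + t⁶) has coefficients 1,0,0,-1,0,0,1,0,0,0,0 for degrees 0…10.
Finally multiplying by (1 + t + t² + t³), the product of all factors after the first has coefficients 1,1,1,0,-1,-1,0,1,1,1,0 for degrees 0…10.
[t¹⁰] = 1·0 + 1·1 + 1·1 + 1·1 = 3.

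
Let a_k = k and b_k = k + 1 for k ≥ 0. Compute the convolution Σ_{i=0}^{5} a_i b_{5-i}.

This is [x^5] in the product of the two ordinary generating functions.
Σ = 0·6 + 1·5 + 2·4 + 3·3 + 4·2 + 5·1 = 35.

35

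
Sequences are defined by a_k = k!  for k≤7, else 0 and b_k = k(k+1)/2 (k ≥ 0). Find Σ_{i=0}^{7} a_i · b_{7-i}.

1363

This is [x^7] in the product of the two ordinary generating functions.
Σ = 1·28 + 1·21 + 2·15 + 6·10 + 24·6 + 120·3 + 720·1 + 5040·0 = 1363.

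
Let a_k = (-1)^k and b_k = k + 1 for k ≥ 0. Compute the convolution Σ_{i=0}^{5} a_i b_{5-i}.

3

Write out a_i and b_{5-i} for i = 0,…,5 and sum the products.
Σ = 1·6 − 1·5 + 1·4 − 1·3 + 1·2 − 1·1 = 3.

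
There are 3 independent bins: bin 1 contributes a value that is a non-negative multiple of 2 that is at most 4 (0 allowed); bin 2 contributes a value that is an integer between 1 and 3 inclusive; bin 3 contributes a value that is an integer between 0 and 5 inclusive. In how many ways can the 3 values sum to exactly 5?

The generating function for the choices is (1 + z^2 + z^4)·(z + z^2 + z^3)·(1 + z + z^2 + z^3 + z^4 + z^5); the count is [z^5].
(1 + z^2 + z^4) has coefficients 1,0,1,0,1 for degrees 0…4.
(z + z^2 + z^3) has coefficients 0,1,1,1,0,0 for degrees 0…5.
Finally multiplying by (1 + z + z^2 + z^3 + z^4 + z^5), the product of all factors after the first has coefficients 0,1,2,3,3,3 for degrees 0…5.
[z^5] = 1·3 + 1·3 + 1·1 = 7.

7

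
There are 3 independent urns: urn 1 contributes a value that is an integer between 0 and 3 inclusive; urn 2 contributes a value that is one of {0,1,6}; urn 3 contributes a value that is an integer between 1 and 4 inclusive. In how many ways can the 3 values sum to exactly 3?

The generating function for the choices is (1 + z + z^2 + z^3)·(1 + z + z^6)·(z + z^2 + z^3 + z^4); the count is [z^3].
(1 + z + z^2 + z^3) has coefficients 1,1,1,1 for degrees 0…3.
(1 + z + z^6) has coefficients 1,1,0,0 for degrees 0…3.
Finally multiplying by (z + z^2 + z^3 + z^4), the product of all factors after the first has coefficients 0,1,2,2 for degrees 0…3.
[z^3] = 1·2 + 1·2 + 1·1 + 1·0 = 5.

5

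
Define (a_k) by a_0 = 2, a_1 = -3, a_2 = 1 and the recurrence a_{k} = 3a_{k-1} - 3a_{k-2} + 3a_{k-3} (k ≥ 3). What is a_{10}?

The ordinary generating function has denominator 1 - 3x + 3x^2 - 3x^3.
Iterating the recurrence: a_0,…,a_{10} = 2, -3, 1, 18, 42, 75, 153, 360, 846, 1917, 4293.

4293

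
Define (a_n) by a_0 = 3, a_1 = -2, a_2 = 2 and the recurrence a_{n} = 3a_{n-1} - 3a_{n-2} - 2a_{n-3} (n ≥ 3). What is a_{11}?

-790

The ordinary generating function has denominator 1 - 3q + 3q^2 + 2q^3.
Iterating the recurrence: a_0,…,a_{11} = 3, -2, 2, 6, 16, 26, 18, -56, -274, -690, -1136, -790.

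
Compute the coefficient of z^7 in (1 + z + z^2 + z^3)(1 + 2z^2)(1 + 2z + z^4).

3

(1 + z + z^2 + z^3) has coefficients 1,1,1,1 for degrees 0…3.
(1 + 2z^2) has coefficients 1,0,2,0,0,0,0,0 for degrees 0…7.
Finally multiplying by (1 + 2z + z^4), the product of all factors after the first has coefficients 1,2,2,4,1,0,2,0 for degrees 0…7.
[z^7] = 1·0 + 1·2 + 1·0 + 1·1 = 3.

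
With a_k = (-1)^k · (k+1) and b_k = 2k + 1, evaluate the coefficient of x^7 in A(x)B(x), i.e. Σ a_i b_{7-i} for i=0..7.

4

Write out a_i and b_{7-i} for i = 0,…,7 and sum the products.
Σ = 1·15 − 2·13 + 3·11 − 4·9 + 5·7 − 6·5 + 7·3 − 8·1 = 4.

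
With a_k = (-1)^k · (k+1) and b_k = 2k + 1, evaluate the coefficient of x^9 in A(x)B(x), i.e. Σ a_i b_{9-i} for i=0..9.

5

This is [x^9] in the product of the two ordinary generating functions.
Σ = 1·19 − 2·17 + 3·15 − 4·13 + 5·11 − 6·9 + 7·7 − 8·5 + 9·3 − 10·1 = 5.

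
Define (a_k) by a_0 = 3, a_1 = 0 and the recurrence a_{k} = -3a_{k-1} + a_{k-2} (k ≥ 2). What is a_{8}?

3567

The ordinary generating function has denominator 1 + 3z - z^2.
Iterating the recurrence: a_0,…,a_{8} = 3, 0, 3, -9, 30, -99, 327, -1080, 3567.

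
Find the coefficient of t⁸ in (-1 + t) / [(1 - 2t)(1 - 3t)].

The denominator gives the recurrence a_n = 5a_(n−1) − 6a_(n−2) for n ≥ 3; the numerator fixes a_0 = -1, a_1 = -4, a_2 = -14.
Iterating: -1, -4, -14, -46, -146, -454, -1394, -4246, -12866, so a_8 = -12866.

-12866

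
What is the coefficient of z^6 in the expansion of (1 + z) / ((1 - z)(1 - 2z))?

190

Partial fractions give a closed form: a_n = (-2)·1^n + (3)·2^n.
At n = 6: a_6 = 190.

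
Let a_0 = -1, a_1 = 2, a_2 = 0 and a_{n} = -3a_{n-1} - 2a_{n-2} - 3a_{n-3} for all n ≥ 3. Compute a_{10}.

-1173

The ordinary generating function has denominator 1 + 3t + 2t^2 + 3t^3.
Iterating the recurrence: a_0,…,a_{10} = -1, 2, 0, -1, -3, 11, -24, 59, -162, 440, -1173.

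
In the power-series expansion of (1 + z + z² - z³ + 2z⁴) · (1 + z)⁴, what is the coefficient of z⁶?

(1 + z + z² - z³ + 2z⁴) has coefficients 1,1,1,-1,2 for degrees 0…4.
(1 + z)⁴ has coefficients 1,4,6,4,1,0,0 for degrees 0…6.
[z⁶] = 1·0 + 1·0 + 1·1 − 1·4 + 2·6 = 9.

9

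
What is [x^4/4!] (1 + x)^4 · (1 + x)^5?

3024

The EGF product rule gives c_4 = Σ_{k_1+k_2=4} C(4; k_1,k_2) · ∏ g_i(k_i), where (1+x)^4 gives the falling factorial (4)_k; (1+x)^5 gives the falling factorial (5)_k.
g_1(k) for k = 0…4: 1, 4, 12, 24, 24.
g_2(k) for k = 0…4: 1, 5, 20, 60, 120.
c_4 = Σ_k C(4,k)·g_1(k)·g_2(4−k) = 1·1·120 + 4·4·60 + 6·12·20 + 4·24·5 + 1·24·1 = 120 + 960 + 1440 + 480 + 24 = 3024.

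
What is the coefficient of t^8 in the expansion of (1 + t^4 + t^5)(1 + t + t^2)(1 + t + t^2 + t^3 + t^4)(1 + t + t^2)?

(1 + t^4 + t^5) has coefficients 1,0,0,0,1,1 for degrees 0…5.
(1 + t + t^2) has coefficients 1,1,1,0,0,0,0,0,0 for degrees 0…8.
Multiplying by (1 + t + t^2 + t^3 + t^4) gives running coefficients 1,2,3,3,3,2,1,0,0 for degrees 0…8.
Finally multiplying by (1 + t + t^2), the product of all factors after the first has coefficients 1,3,6,8,9,8,6,3,1 for degrees 0…8.
[t^8] = 1·1 + 1·9 + 1·8 = 18.

18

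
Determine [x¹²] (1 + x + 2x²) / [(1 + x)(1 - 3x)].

The denominator gives the recurrence a_n = 2a_(n−1) + 3a_(n−2) for n ≥ 3; the numerator fixes a_0 = 1, a_1 = 3, a_2 = 11.
Iterating: 1, 3, 11, 31, 95, 283, 851, 2551, 7655, 22963, 68891, 206671, 620015, so a_12 = 620015.

620015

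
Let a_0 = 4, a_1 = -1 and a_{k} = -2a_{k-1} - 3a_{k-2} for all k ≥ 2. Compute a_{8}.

The ordinary generating function has denominator 1 + 2t + 3t^2.
Iterating the recurrence: a_0,…,a_{8} = 4, -1, -10, 23, -16, -37, 122, -133, -100.

-100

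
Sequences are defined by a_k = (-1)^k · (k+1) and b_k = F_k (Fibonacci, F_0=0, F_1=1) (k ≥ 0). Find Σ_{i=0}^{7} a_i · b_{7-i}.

This is [x^7] in the product of the two ordinary generating functions.
Σ = 1·13 − 2·8 + 3·5 − 4·3 + 5·2 − 6·1 + 7·1 − 8·0 = 11.

11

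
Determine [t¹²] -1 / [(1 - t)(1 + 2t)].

-2731

The denominator gives the recurrence a_n = −a_(n−1) + 2a_(n−2) for n ≥ 2; the numerator fixes a_0 = -1, a_1 = 1.
Iterating: -1, 1, -3, 5, -11, 21, -43, 85, -171, 341, -683, 1365, -2731, so a_12 = -2731.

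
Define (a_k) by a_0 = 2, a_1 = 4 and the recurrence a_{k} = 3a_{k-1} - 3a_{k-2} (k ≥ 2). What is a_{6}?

-54

The ordinary generating function has denominator 1 - 3z + 3z^2.
Iterating the recurrence: a_0,…,a_{6} = 2, 4, 6, 6, 0, -18, -54.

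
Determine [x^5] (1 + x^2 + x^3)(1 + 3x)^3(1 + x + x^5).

(1 + x^2 + x^3) has coefficients 1,0,1,1 for degrees 0…3.
(1 + 3x)^3 has coefficients 1,9,27,27,0,0 for degrees 0…5.
Finally multiplying by (1 + x + x^5), the product of all factors after the first has coefficients 1,10,36,54,27,1 for degrees 0…5.
[x^5] = 1·1 + 1·54 + 1·36 = 91.

91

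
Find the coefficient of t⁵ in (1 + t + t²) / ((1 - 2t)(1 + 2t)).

The denominator gives the recurrence a_n = 4a_(n−2) for n ≥ 3; the numerator fixes a_0 = 1, a_1 = 1, a_2 = 5.
Iterating: 1, 1, 5, 4, 20, 16, so a_5 = 16.

16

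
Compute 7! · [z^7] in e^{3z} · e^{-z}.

The EGF product rule gives c_7 = Σ_{k_1+k_2=7} C(7; k_1,k_2) · ∏ g_i(k_i), where e^{3z} gives (3)^k; e^{-z} gives (-1)^k.
g_1(k) for k = 0…7: 1, 3, 9, 27, 81, 243, 729, 2187.
g_2(k) for k = 0…7: 1, -1, 1, -1, 1, -1, 1, -1.
c_7 = Σ_k C(7,k)·g_1(k)·g_2(7−k) = 1·1·(-1) + 7·3·1 + 21·9·(-1) + 35·27·1 + 35·81·(-1) + 21·243·1 + 7·729·(-1) + 1·2187·1 = −1 + 21 − 189 + 945 − 2835 + 5103 − 5103 + 2187 = 128.

128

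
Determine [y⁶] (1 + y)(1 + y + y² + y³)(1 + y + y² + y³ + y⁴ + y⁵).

(1 + y) has coefficients 1,1 for degrees 0…1.
(1 + y + y² + y³) has coefficients 1,1,1,1,0,0,0 for degrees 0…6.
Finally multiplying by (1 + y + y² + y³ + y⁴ + y⁵), the product of all factors after the first has coefficients 1,2,3,4,4,4,3 for degrees 0…6.
[y⁶] = 1·3 + 1·4 = 7.

7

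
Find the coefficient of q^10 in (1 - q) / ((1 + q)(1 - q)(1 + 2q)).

2047

Partial fractions give a closed form: a_n = (-1)·(-1)^n + (2)·(-2)^n.
At n = 10: a_10 = 2047.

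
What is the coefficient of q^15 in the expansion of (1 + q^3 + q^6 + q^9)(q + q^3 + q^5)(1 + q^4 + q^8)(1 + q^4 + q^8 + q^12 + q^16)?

8

(1 + q^3 + q^6 + q^9) has coefficients 1,0,0,1,0,0,1,0,0,1 for degrees 0…9.
(q + q^3 + q^5) has coefficients 0,1,0,1,0,1,0,0,0,0,0,0,0,0,0,0 for degrees 0…15.
Multiplying by (1 + q^4 + q^8) gives running coefficients 0,1,0,1,0,2,0,1,0,2,0,1,0,1,0,0 for degrees 0…15.
Finally multiplying by (1 + q^4 + q^8 + q^12 + q^16), the product of all factors after the first has coefficients 0,1,0,1,0,3,0,2,0,5,0,3,0,6,0,3 for degrees 0…15.
[q^15] = 1·3 + 1·0 + 1·5 + 1·0 = 8.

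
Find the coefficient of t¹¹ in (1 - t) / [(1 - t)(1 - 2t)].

2048

The denominator gives the recurrence a_n = 3a_(n−1) − 2a_(n−2) for n ≥ 3; the numerator fixes a_0 = 1, a_1 = 2, a_2 = 4.
Iterating: 1, 2, 4, 8, 16, 32, 64, 128, 256, 512, 1024, 2048, so a_11 = 2048.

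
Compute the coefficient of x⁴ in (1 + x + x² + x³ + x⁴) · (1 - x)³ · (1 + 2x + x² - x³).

(1 + x + x² + x³ + x⁴) has coefficients 1,1,1,1,1 for degrees 0…4.
(1 - x)³ has coefficients 1,-3,3,-1,0 for degrees 0…4.
Finally multiplying by (1 + 2x + x² - x³), the product of all factors after the first has coefficients 1,-1,-2,1,4 for degrees 0…4.
[x⁴] = 1·4 + 1·1 + 1·(-2) + 1·(-1) + 1·1 = 3.

3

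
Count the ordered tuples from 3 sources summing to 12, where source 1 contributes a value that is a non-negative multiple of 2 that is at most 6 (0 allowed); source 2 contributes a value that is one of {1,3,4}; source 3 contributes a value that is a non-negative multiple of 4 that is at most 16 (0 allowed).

2

The generating function for the choices is (1 + t² + t⁴ + t⁶)·(t + t³ + t⁴)·(1 + t⁴ + t⁸ + t¹² + t¹⁶); the count is [t¹²].
(1 + t² + t⁴ + t⁶) has coefficients 1,0,1,0,1,0,1 for degrees 0…6.
(t + t³ + t⁴) has coefficients 0,1,0,1,1,0,0,0,0,0,0,0,0 for degrees 0…12.
Finally multiplying by (1 + t⁴ + t⁸ + t¹² + t¹⁶), the product of all factors after the first has coefficients 0,1,0,1,1,1,0,1,1,1,0,1,1 for degrees 0…12.
[t¹²] = 1·1 + 1·0 + 1·1 + 1·0 = 2.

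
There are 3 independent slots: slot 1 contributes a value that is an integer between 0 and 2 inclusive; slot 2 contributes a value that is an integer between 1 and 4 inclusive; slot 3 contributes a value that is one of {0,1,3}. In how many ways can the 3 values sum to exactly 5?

The generating function for the choices is (1 + x + x²)·(x + x² + x³ + x⁴)·(1 + x + x³); the count is [x⁵].
(1 + x + x²) has coefficients 1,1,1 for degrees 0…2.
(x + x² + x³ + x⁴) has coefficients 0,1,1,1,1,0 for degrees 0…5.
Finally multiplying by (1 + x + x³), the product of all factors after the first has coefficients 0,1,2,2,3,2 for degrees 0…5.
[x⁵] = 1·2 + 1·3 + 1·2 = 7.

7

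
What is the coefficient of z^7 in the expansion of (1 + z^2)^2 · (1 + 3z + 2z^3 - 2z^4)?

(1 + z^2)^2 has coefficients 1,0,2,0,1 for degrees 0…4.
(1 + 3z + 2z^3 - 2z^4) has coefficients 1,3,0,2,-2,0,0,0 for degrees 0…7.
[z^7] = 1·0 + 2·0 + 1·2 = 2.

2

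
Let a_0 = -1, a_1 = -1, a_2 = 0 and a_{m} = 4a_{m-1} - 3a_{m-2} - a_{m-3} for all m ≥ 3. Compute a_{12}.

The ordinary generating function has denominator 1 - 4q + 3q^2 + q^3.
Iterating the recurrence: a_0,…,a_{12} = -1, -1, 0, 4, 17, 56, 169, 491, 1401, 3962, 11154, 31329, 87892.

87892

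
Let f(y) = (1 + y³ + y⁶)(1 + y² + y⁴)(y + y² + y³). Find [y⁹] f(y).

3

(1 + y³ + y⁶) has coefficients 1,0,0,1,0,0,1 for degrees 0…6.
(1 + y² + y⁴) has coefficients 1,0,1,0,1,0,0,0,0,0 for degrees 0…9.
Finally multiplying by (y + y² + y³), the product of all factors after the first has coefficients 0,1,1,2,1,2,1,1,0,0 for degrees 0…9.
[y⁹] = 1·0 + 1·1 + 1·2 = 3.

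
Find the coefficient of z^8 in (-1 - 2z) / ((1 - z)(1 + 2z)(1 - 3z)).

Partial fractions give a closed form: a_n = (1/2)·1^n + (-3/2)·3^n.
At n = 8: a_8 = -9841.

-9841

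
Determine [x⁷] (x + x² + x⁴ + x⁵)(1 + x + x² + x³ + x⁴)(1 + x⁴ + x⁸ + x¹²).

(x + x² + x⁴ + x⁵) has coefficients 0,1,1,0,1,1 for degrees 0…5.
(1 + x + x² + x³ + x⁴) has coefficients 1,1,1,1,1,0,0,0 for degrees 0…7.
Finally multiplying by (1 + x⁴ + x⁸ + x¹²), the product of all factors after the first has coefficients 1,1,1,1,2,1,1,1 for degrees 0…7.
[x⁷] = 1·1 + 1·1 + 1·1 + 1·1 = 4.

4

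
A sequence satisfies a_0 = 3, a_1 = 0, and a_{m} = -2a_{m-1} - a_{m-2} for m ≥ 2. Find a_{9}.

24

The ordinary generating function has denominator 1 + 2x + x^2.
Iterating the recurrence: a_0,…,a_{9} = 3, 0, -3, 6, -9, 12, -15, 18, -21, 24.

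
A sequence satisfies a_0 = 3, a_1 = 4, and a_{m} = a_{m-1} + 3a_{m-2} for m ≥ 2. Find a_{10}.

9208

The ordinary generating function has denominator 1 - y - 3y^2.
Iterating the recurrence: a_0,…,a_{10} = 3, 4, 13, 25, 64, 139, 331, 748, 1741, 3985, 9208.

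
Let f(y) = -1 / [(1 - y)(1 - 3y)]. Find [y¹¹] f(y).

Partial fractions give a closed form: a_n = (1/2)·1^n + (-3/2)·3^n.
At n = 11: a_11 = -265720.

-265720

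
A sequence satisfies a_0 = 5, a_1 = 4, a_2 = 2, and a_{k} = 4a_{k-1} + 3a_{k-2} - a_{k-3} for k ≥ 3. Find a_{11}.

The ordinary generating function has denominator 1 - 4t - 3t^2 + t^3.
Iterating the recurrence: a_0,…,a_{11} = 5, 4, 2, 15, 62, 291, 1335, 6151, 28318, 130390, 600363, 2764304.

2764304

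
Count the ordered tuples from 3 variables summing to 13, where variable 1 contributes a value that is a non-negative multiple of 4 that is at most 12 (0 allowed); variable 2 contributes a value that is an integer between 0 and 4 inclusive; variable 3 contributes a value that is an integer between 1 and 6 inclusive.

The generating function for the choices is (1 + z^4 + z^8 + z^12)·(1 + z + z^2 + z^3 + z^4)·(z + z^2 + z^3 + z^4 + z^5 + z^6); the count is [z^13].
(1 + z^4 + z^8 + z^12) has coefficients 1,0,0,0,1,0,0,0,1,0,0,0,1 for degrees 0…12.
(1 + z + z^2 + z^3 + z^4) has coefficients 1,1,1,1,1,0,0,0,0,0,0,0,0,0 for degrees 0…13.
Finally multiplying by (z + z^2 + z^3 + z^4 + z^5 + z^6), the product of all factors after the first has coefficients 0,1,2,3,4,5,5,4,3,2,1,0,0,0 for degrees 0…13.
[z^13] = 1·0 + 1·2 + 1·5 + 1·1 = 8.

8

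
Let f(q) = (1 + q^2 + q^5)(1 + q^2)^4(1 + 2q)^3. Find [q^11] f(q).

122

(1 + q^2 + q^5) has coefficients 1,0,1,0,0,1 for degrees 0…5.
(1 + q^2)^4 has coefficients 1,0,4,0,6,0,4,0,1,0,0,0 for degrees 0…11.
Finally multiplying by (1 + 2q)^3, the product of all factors after the first has coefficients 1,6,16,32,54,68,76,72,49,38,12,8 for degrees 0…11.
[q^11] = 1·8 + 1·38 + 1·76 = 122.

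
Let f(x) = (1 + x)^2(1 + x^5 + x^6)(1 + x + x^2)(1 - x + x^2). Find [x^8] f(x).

4

(1 + x)^2 has coefficients 1,2,1 for degrees 0…2.
(1 + x^5 + x^6) has coefficients 1,0,0,0,0,1,1,0,0 for degrees 0…8.
Multiplying by (1 + x + x^2) gives running coefficients 1,1,1,0,0,1,2,2,1 for degrees 0…8.
Finally multiplying by (1 - x + x^2), the product of all factors after the first has coefficients 1,0,1,0,1,1,1,1,1 for degrees 0…8.
[x^8] = 1·1 + 2·1 + 1·1 = 4.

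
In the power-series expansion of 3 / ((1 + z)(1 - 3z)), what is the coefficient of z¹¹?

398580

Partial fractions give a closed form: a_n = (3/4)·(-1)^n + (9/4)·3^n.
At n = 11: a_11 = 398580.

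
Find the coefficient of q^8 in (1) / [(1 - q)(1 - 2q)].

511

Partial fractions give a closed form: a_n = (-1)·1^n + (2)·2^n.
At n = 8: a_8 = 511.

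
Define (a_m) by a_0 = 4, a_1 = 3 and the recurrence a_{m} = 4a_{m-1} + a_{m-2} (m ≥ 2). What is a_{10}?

The ordinary generating function has denominator 1 - 4z - z^2.
Iterating the recurrence: a_0,…,a_{10} = 4, 3, 16, 67, 284, 1203, 5096, 21587, 91444, 387363, 1640896.

1640896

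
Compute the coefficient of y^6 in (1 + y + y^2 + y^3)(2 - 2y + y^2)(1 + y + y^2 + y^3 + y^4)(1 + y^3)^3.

(1 + y + y^2 + y^3) has coefficients 1,1,1,1 for degrees 0…3.
(2 - 2y + y^2) has coefficients 2,-2,1,0,0,0,0 for degrees 0…6.
Multiplying by (1 + y + y^2 + y^3 + y^4) gives running coefficients 2,0,1,1,1,-1,1 for degrees 0…6.
Finally multiplying by (1 + y^3)^3, the product of all factors after the first has coefficients 2,0,1,7,1,2,10 for degrees 0…6.
[y^6] = 1·10 + 1·2 + 1·1 + 1·7 = 20.

20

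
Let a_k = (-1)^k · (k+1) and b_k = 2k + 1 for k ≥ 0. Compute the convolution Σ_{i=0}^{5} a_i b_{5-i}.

The convolution is the x^5 coefficient of A(x)B(x).
Σ = 1·11 − 2·9 + 3·7 − 4·5 + 5·3 − 6·1 = 3.

3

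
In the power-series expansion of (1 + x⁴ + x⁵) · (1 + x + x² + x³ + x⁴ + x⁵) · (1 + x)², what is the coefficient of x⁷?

9

(1 + x⁴ + x⁵) has coefficients 1,0,0,0,1,1 for degrees 0…5.
(1 + x + x² + x³ + x⁴ + x⁵) has coefficients 1,1,1,1,1,1,0,0 for degrees 0…7.
Finally multiplying by (1 + x)², the product of all factors after the first has coefficients 1,3,4,4,4,4,3,1 for degrees 0…7.
[x⁷] = 1·1 + 1·4 + 1·4 = 9.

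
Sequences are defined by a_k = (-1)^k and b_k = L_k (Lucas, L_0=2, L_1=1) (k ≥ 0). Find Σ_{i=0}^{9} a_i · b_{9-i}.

Write out a_i and b_{9-i} for i = 0,…,9 and sum the products.
Σ = 1·76 − 1·47 + 1·29 − 1·18 + 1·11 − 1·7 + 1·4 − 1·3 + 1·1 − 1·2 = 44.

44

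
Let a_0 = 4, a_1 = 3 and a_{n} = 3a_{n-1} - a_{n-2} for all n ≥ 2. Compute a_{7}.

555

The ordinary generating function has denominator 1 - 3z + z^2.
Iterating the recurrence: a_0,…,a_{7} = 4, 3, 5, 12, 31, 81, 212, 555.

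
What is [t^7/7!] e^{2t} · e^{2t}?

16384

The EGF product rule gives c_7 = Σ_{k_1+k_2=7} C(7; k_1,k_2) · ∏ g_i(k_i), where e^{2t} gives (2)^k; e^{2t} gives (2)^k.
g_1(k) for k = 0…7: 1, 2, 4, 8, 16, 32, 64, 128.
g_2(k) for k = 0…7: 1, 2, 4, 8, 16, 32, 64, 128.
c_7 = Σ_k C(7,k)·g_1(k)·g_2(7−k) = 1·1·128 + 7·2·64 + 21·4·32 + 35·8·16 + 35·16·8 + 21·32·4 + 7·64·2 + 1·128·1 = 128 + 896 + 2688 + 4480 + 4480 + 2688 + 896 + 128 = 16384.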